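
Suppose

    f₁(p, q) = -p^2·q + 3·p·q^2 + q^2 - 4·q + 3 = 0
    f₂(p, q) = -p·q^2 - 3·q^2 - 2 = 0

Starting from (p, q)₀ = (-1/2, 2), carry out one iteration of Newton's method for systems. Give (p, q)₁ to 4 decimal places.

(-0.5000, 0.8000)

At (-1/2, 2): F = (-7.5000, -12.0000).
Jacobian J = [[-2·p·q + 3·q^2, -p^2 + 6·p·q + 2·q - 4], [-q^2, -2·p·q - 6·q]].
At the point, J = [[14.0000, -6.2500], [-4.0000, -10.0000]] (det J = -165.0000).
Solving J·Δ = −F gives Δ = (0.0000, -1.2000).
Then the next iterate is (p, q)₁ = (-0.5000, 0.8000).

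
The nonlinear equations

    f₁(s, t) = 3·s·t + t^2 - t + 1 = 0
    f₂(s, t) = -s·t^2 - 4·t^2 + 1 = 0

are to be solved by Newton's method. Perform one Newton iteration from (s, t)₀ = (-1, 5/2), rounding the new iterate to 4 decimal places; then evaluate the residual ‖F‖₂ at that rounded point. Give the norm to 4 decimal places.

3.2074

At (-1, 5/2): F = (-2.7500, -17.7500).
Jacobian J = [[3·t, 3·s + 2·t - 1], [-t^2, -2·s·t - 8·t]].
At the point, J = [[7.5000, 1.0000], [-6.2500, -15.0000]] (det J = -106.2500).
Solving J·Δ = −F gives Δ = (0.5553, -1.4147).
Then the next iterate is (s, t)₁ = (-0.4447, 1.0853).
Re-evaluating at (-0.4447, 1.0853): F = (-0.355323, -3.187703), so ‖F‖₂ = 3.2074.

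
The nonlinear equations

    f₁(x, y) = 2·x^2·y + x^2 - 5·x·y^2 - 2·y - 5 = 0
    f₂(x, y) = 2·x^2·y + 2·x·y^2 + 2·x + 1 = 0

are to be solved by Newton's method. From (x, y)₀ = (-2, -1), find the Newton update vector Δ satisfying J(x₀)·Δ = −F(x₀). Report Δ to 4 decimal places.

At (-2, -1): F = (3.0000, -15.0000).
Jacobian J = [[4·x·y + 2·x - 5·y^2, 2·x^2 - 10·x·y - 2], [4·x·y + 2·y^2 + 2, 2·x^2 + 4·x·y]].
At the point, J = [[-1.0000, -14.0000], [12.0000, 16.0000]] (det J = 152.0000).
Solving J·Δ = −F gives Δ = (1.0658, 0.1382).

(1.0658, 0.1382)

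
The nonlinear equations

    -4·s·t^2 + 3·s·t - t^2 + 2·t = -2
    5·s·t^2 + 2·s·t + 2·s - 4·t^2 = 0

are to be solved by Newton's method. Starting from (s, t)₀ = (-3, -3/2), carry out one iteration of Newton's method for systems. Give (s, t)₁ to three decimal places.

(-1.888, -0.944)

At (-3, -3/2): F = (37.250, -39.750).
Jacobian J = [[-4·t^2 + 3·t, -8·s·t + 3·s - 2·t + 2], [5·t^2 + 2·t + 2, 10·s·t + 2·s - 8·t]].
At the point, J = [[-13.500, -40.000], [10.250, 51.000]] (det J = -278.500).
Solving J·Δ = −F gives Δ = (1.112, 0.556).
Then the next iterate is (s, t)₁ = (-1.888, -0.944).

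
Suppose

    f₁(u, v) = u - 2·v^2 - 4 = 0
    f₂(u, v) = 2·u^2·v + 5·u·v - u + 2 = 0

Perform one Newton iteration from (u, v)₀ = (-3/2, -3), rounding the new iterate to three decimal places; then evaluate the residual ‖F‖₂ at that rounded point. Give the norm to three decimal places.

12.155

At (-3/2, -3): F = (-23.500, 12.500).
Jacobian J = [[1, -4·v], [4·u·v + 5·v - 1, 2·u^2 + 5·u]].
At the point, J = [[1.000, 12.000], [2.000, -3.000]] (det J = -27.000).
Solving J·Δ = −F gives Δ = (-2.944, 2.204).
Then the next iterate is (u, v)₁ = (-4.444, -0.796).
Re-evaluating at (-4.444, -0.796): F = (-9.71123, -7.30950), so ‖F‖₂ = 12.155.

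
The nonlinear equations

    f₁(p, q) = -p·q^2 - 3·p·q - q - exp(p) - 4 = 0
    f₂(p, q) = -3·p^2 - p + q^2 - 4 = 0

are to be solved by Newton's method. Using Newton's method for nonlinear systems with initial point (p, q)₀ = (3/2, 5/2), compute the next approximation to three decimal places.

(0.433, 1.565)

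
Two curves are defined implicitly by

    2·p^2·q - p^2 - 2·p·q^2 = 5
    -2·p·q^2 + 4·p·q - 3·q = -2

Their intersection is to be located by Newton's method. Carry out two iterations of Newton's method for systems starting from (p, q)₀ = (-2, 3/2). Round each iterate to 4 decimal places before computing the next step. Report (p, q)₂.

At (-2, 3/2): F = (12.0000, -5.5000).
Jacobian J = [[4·p·q - 2·p - 2·q^2, 2·p^2 - 4·p·q], [-2·q^2 + 4·q, -4·p·q + 4·p - 3]].
At the point, J = [[-12.5000, 20.0000], [1.5000, 1.0000]] (det J = -42.5000).
Solving J·Δ = −F gives Δ = (2.8706, 1.1941).
Then the next iterate is (p, q)₁ = (0.8706, 2.6941).
Round to (0.8706, 2.6941) and repeat: F = (-14.311923, -9.338300), J = [[-6.875616, -7.866045], [-3.739950, -8.899534]].
Δ = (-1.6969, -0.3362), so (p, q)₂ = (-0.8263, 2.3579).

(-0.8263, 2.3579)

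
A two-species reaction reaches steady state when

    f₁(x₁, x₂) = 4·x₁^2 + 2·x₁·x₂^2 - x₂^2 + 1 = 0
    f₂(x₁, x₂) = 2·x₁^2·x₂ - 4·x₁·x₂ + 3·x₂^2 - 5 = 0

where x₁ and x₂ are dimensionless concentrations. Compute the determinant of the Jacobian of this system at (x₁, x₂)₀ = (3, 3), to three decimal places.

J = [[8·x₁ + 2·x₂^2, 4·x₁·x₂ - 2·x₂], [4·x₁·x₂ - 4·x₂, 2·x₁^2 - 4·x₁ + 6·x₂]].
At the point, J = [[42.000, 30.000], [24.000, 24.000]].
det J = 288.000.

288.000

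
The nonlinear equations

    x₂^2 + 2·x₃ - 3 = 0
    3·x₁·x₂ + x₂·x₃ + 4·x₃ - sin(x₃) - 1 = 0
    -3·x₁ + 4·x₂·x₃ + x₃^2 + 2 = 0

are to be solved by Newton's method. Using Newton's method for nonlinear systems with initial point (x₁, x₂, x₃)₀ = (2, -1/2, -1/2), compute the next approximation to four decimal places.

(-0.2692, -0.9478, 1.1511)

At (2, -1/2, -1/2): F = (-3.7500, -5.270574, -2.7500).
Jacobian J = [[0, 2·x₂, 2], [3·x₂, 3·x₁ + x₃, x₂ - cos(x₃) + 4], [-3, 4·x₃, 4·x₂ + 2·x₃]].
At the point, J = [[0.0000, -1.0000, 2.0000], [-1.5000, 5.5000, 2.622417], [-3.0000, -2.0000, -3.0000]] (det J = 51.367252).
Solving J·Δ = −F gives Δ = (-2.2692, -0.4478, 1.6511).
Then the next iterate is (x₁, x₂, x₃)₁ = (-0.2692, -0.9478, 1.1511).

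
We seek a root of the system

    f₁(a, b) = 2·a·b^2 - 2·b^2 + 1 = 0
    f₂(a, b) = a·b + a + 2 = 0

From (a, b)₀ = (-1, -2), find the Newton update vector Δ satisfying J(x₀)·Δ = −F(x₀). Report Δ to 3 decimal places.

At (-1, -2): F = (-15.000, 3.000).
Jacobian J = [[2·b^2, 4·a·b - 4·b], [b + 1, a]].
At the point, J = [[8.000, 16.000], [-1.000, -1.000]] (det J = 8.000).
Solving J·Δ = −F gives Δ = (4.125, -1.125).

(4.125, -1.125)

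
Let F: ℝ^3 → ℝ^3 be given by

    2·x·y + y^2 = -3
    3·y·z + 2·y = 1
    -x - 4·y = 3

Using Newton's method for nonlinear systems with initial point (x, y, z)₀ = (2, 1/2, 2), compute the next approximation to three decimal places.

At (2, 1/2, 2): F = (5.250, 3.000, -7.000).
Jacobian J = [[2·y, 2·x + 2·y, 0], [0, 3·z + 2, 3·y], [-1, -4, 0]].
At the point, J = [[1.000, 5.000, 0.000], [0.000, 8.000, 1.500], [-1.000, -4.000, 0.000]] (det J = -1.500).
Solving J·Δ = −F gives Δ = (-14.000, 1.750, -11.333).
Then the next iterate is (x, y, z)₁ = (-12.000, 2.250, -9.333).

(-12.000, 2.250, -9.333)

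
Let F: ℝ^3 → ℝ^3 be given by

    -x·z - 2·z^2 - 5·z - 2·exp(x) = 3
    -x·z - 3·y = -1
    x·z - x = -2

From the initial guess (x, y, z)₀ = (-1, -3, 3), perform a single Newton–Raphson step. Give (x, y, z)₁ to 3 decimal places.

At (-1, -3, 3): F = (-33.73576, 13.000, 0.000).
Jacobian J = [[-z - 2·exp(x), 0, -x - 4·z - 5], [-z, -3, -x], [z - 1, 0, x]].
At the point, J = [[-3.73576, 0.000, -16.000], [-3.000, -3.000, 1.000], [2.000, 0.000, -1.000]] (det J = -107.20728).
Solving J·Δ = −F gives Δ = (-0.944, 4.648, -1.888).
Then the next iterate is (x, y, z)₁ = (-1.944, 1.648, 1.112).

(-1.944, 1.648, 1.112)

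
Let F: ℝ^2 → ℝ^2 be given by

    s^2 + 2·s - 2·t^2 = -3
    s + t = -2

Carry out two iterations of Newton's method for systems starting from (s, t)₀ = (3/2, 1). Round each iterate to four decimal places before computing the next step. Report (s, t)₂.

(-0.9895, -1.0105)

At (3/2, 1): F = (6.2500, 4.5000).
Jacobian J = [[2·s + 2, -4·t], [1, 1]].
At the point, J = [[5.0000, -4.0000], [1.0000, 1.0000]] (det J = 9.0000).
Solving J·Δ = −F gives Δ = (-2.6944, -1.8056).
Then the next iterate is (s, t)₁ = (-1.1944, -0.8056).
Round to (-1.1944, -0.8056) and repeat: F = (0.739809, 0.0000), J = [[-0.3888, 3.2224], [1.0000, 1.0000]].
Δ = (0.2049, -0.2049), so (s, t)₂ = (-0.9895, -1.0105).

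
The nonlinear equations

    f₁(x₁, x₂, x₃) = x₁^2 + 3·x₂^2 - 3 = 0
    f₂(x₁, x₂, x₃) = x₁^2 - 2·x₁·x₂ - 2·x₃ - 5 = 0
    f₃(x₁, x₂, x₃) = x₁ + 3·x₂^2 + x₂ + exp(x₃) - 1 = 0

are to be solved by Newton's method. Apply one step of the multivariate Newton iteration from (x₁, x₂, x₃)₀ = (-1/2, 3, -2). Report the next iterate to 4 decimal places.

(-2.4545, 1.5442, 5.2380)

At (-1/2, 3, -2): F = (24.2500, 2.2500, 28.635335).
Jacobian J = [[2·x₁, 6·x₂, 0], [2·x₁ - 2·x₂, -2·x₁, -2], [1, 6·x₂ + 1, exp(x₃)]].
At the point, J = [[-1.0000, 18.0000, 0.0000], [-7.0000, 1.0000, -2.0000], [1.0000, 19.0000, 0.135335]] (det J = -57.083090).
Solving J·Δ = −F gives Δ = (-1.9545, -1.4558, 7.2380).
Then the next iterate is (x₁, x₂, x₃)₁ = (-2.4545, 1.5442, 5.2380).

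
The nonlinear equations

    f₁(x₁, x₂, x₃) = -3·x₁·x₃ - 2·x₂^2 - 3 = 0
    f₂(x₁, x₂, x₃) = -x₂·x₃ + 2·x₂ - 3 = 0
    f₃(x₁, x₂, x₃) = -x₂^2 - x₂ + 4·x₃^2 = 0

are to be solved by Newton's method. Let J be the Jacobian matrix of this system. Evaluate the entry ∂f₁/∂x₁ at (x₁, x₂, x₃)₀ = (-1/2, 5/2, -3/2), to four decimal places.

4.5000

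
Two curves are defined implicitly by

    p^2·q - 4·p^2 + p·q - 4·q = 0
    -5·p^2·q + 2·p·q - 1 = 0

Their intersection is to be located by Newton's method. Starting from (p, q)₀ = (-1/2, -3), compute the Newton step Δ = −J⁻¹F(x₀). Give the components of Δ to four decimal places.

(-0.0204, 2.7455)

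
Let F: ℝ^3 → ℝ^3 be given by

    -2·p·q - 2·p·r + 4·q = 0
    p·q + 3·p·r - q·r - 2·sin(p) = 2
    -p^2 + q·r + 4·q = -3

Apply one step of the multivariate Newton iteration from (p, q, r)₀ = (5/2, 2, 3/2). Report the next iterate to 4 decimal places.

(3.7813, 3.1852, -2.4309)

At (5/2, 2, 3/2): F = (-9.5000, 10.053056, 7.7500).
Jacobian J = [[-2·q - 2·r, -2·p + 4, -2·p], [q + 3·r - 2·cos(p), p - r, 3·p - q], [-2·p, r + 4, q]].
At the point, J = [[-7.0000, -1.0000, -5.0000], [8.102287, 1.0000, 5.5000], [-5.0000, 5.5000, 2.0000]] (det J = -6.358324).
Solving J·Δ = −F gives Δ = (1.2813, 1.1852, -3.9309).
Then the next iterate is (p, q, r)₁ = (3.7813, 3.1852, -2.4309).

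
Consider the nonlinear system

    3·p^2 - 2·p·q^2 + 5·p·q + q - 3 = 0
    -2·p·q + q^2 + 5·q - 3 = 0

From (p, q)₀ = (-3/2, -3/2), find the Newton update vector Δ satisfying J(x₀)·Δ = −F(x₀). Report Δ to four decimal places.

(-1.6474, 3.5385)

At (-3/2, -3/2): F = (20.2500, -12.7500).
Jacobian J = [[6·p - 2·q^2 + 5·q, -4·p·q + 5·p + 1], [-2·q, -2·p + 2·q + 5]].
At the point, J = [[-21.0000, -15.5000], [3.0000, 5.0000]] (det J = -58.5000).
Solving J·Δ = −F gives Δ = (-1.6474, 3.5385).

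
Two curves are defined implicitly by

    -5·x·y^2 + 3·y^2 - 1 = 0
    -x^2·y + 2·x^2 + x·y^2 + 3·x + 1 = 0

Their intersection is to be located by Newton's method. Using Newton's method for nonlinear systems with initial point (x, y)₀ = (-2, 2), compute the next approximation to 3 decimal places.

(-1.484, 1.218)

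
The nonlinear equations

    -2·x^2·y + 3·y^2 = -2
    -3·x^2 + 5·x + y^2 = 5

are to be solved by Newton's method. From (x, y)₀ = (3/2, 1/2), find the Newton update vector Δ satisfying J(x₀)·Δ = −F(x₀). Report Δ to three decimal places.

At (3/2, 1/2): F = (0.500, -4.000).
Jacobian J = [[-4·x·y, -2·x^2 + 6·y], [-6·x + 5, 2·y]].
At the point, J = [[-3.000, -1.500], [-4.000, 1.000]] (det J = -9.000).
Solving J·Δ = −F gives Δ = (-0.611, 1.556).

(-0.611, 1.556)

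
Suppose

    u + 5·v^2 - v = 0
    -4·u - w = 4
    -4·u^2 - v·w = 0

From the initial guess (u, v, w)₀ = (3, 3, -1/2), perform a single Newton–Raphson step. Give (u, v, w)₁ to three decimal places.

(3.934, 1.416, -19.736)

At (3, 3, -1/2): F = (45.000, -15.500, -34.500).
Jacobian J = [[1, 10·v - 1, 0], [-4, 0, -1], [-8·u, -w, -v]].
At the point, J = [[1.000, 29.000, 0.000], [-4.000, 0.000, -1.000], [-24.000, 0.500, -3.000]] (det J = 348.500).
Solving J·Δ = −F gives Δ = (0.934, -1.584, -19.236).
Then the next iterate is (u, v, w)₁ = (3.934, 1.416, -19.736).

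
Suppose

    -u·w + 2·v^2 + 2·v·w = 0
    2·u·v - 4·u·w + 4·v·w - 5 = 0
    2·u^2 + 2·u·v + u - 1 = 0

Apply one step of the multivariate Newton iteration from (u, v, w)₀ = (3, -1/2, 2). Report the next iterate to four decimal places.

(1.1510, 0.3646, 1.4818)

At (3, -1/2, 2): F = (-7.5000, -36.0000, 17.0000).
Jacobian J = [[-w, 4·v + 2·w, -u + 2·v], [2·v - 4·w, 2·u + 4·w, -4·u + 4·v], [4·u + 2·v + 1, 2·u, 0]].
At the point, J = [[-2.0000, 2.0000, -4.0000], [-9.0000, 14.0000, -14.0000], [12.0000, 6.0000, 0.0000]] (det J = 384.0000).
Solving J·Δ = −F gives Δ = (-1.8490, 0.8646, -0.5182).
Then the next iterate is (u, v, w)₁ = (1.1510, 0.3646, 1.4818).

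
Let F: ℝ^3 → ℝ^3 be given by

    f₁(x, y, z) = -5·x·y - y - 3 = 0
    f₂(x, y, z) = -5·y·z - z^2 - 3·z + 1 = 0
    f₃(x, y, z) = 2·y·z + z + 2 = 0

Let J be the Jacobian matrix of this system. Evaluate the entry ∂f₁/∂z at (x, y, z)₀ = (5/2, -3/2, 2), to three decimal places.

∂f₁/∂z = 0.
At (5/2, -3/2, 2) this is 0.000.

0.000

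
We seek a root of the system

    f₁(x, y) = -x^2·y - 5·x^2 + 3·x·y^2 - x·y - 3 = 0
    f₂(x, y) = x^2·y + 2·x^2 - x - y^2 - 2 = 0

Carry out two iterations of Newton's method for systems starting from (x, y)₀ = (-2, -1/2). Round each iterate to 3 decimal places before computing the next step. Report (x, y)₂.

(-0.232, 2.694)

At (-2, -1/2): F = (-23.500, 5.750).
Jacobian J = [[-2·x·y - 10·x + 3·y^2 - y, -x^2 + 6·x·y - x], [2·x·y + 4·x - 1, x^2 - 2·y]].
At the point, J = [[19.250, 4.000], [-7.000, 5.000]] (det J = 124.250).
Solving J·Δ = −F gives Δ = (1.131, 0.433).
Then the next iterate is (x, y)₁ = (-0.869, -0.067).
Round to (-0.869, -0.067) and repeat: F = (-6.79514, 0.32424), J = [[8.65402, 0.46318], [-4.35955, 0.88916]].
Δ = (0.637, 2.761), so (x, y)₂ = (-0.232, 2.694).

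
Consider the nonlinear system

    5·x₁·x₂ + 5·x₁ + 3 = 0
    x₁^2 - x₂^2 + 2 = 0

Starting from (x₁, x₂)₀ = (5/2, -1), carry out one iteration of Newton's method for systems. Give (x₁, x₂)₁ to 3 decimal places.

(1.146, -1.240)

At (5/2, -1): F = (3.000, 7.250).
Jacobian J = [[5·x₂ + 5, 5·x₁], [2·x₁, -2·x₂]].
At the point, J = [[0.000, 12.500], [5.000, 2.000]] (det J = -62.500).
Solving J·Δ = −F gives Δ = (-1.354, -0.240).
Then the next iterate is (x₁, x₂)₁ = (1.146, -1.240).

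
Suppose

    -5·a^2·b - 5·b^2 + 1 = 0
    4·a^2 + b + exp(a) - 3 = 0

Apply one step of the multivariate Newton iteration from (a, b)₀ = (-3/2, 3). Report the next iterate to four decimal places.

At (-3/2, 3): F = (-77.7500, 9.223130).
Jacobian J = [[-10·a·b, -5·a^2 - 10·b], [8·a + exp(a), 1]].
At the point, J = [[45.0000, -41.2500], [-11.776870, 1.0000]] (det J = -440.795881).
Solving J·Δ = −F gives Δ = (0.6867, -1.1357).
Then the next iterate is (a, b)₁ = (-0.8133, 1.8643).

(-0.8133, 1.8643)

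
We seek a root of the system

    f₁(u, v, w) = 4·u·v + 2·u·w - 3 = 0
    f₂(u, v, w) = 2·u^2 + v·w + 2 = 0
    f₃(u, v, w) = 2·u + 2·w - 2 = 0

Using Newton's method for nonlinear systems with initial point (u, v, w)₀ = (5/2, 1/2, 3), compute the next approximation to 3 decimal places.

(0.709, 1.587, 0.291)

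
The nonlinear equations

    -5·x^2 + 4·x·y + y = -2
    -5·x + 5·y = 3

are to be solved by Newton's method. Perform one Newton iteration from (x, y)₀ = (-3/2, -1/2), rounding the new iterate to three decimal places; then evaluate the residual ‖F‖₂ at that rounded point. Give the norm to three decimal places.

1.301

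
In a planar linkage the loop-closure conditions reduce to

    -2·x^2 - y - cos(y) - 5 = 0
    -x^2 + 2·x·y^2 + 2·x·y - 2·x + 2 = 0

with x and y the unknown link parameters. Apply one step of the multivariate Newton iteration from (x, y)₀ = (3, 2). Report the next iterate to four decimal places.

At (3, 2): F = (-24.583853, 23.0000).
Jacobian J = [[-4·x, sin(y) - 1], [-2·x + 2·y^2 + 2·y - 2, 4·x·y + 2·x]].
At the point, J = [[-12.0000, -0.090703], [4.0000, 30.0000]] (det J = -359.637190).
Solving J·Δ = −F gives Δ = (-2.0449, -0.4940).
Then the next iterate is (x, y)₁ = (0.9551, 1.5060).

(0.9551, 1.5060)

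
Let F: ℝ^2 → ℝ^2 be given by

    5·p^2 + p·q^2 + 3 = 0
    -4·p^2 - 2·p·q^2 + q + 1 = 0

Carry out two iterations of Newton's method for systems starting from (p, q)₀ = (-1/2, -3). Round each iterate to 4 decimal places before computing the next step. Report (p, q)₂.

At (-1/2, -3): F = (-0.2500, 6.0000).
Jacobian J = [[10·p + q^2, 2·p·q], [-8·p - 2·q^2, -4·p·q + 1]].
At the point, J = [[4.0000, 3.0000], [-14.0000, -5.0000]] (det J = 22.0000).
Solving J·Δ = −F gives Δ = (0.7614, -0.9318).
Then the next iterate is (p, q)₁ = (0.2614, -3.9318).
Round to (0.2614, -3.9318) and repeat: F = (7.382646, -11.287112), J = [[18.073051, -2.055545], [-33.009302, 5.111090]].
Δ = (-0.5926, -1.6192), so (p, q)₂ = (-0.3312, -5.5510).

(-0.3312, -5.5510)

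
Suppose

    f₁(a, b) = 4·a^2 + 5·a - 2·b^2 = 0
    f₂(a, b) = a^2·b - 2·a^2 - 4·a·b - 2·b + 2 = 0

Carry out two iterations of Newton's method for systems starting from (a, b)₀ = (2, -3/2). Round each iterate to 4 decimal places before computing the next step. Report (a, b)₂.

(0.0998, 0.8453)

At (2, -3/2): F = (21.5000, 3.0000).
Jacobian J = [[8·a + 5, -4·b], [2·a·b - 4·a - 4·b, a^2 - 4·a - 2]].
At the point, J = [[21.0000, 6.0000], [-8.0000, -6.0000]] (det J = -78.0000).
Solving J·Δ = −F gives Δ = (-1.8846, 3.0128).
Then the next iterate is (a, b)₁ = (0.1154, 1.5128).
Round to (0.1154, 1.5128) and repeat: F = (-3.946859, -1.730397), J = [[5.9232, -6.0512], [-6.163646, -2.448283]].
Δ = (-0.0156, -0.6675), so (a, b)₂ = (0.0998, 0.8453).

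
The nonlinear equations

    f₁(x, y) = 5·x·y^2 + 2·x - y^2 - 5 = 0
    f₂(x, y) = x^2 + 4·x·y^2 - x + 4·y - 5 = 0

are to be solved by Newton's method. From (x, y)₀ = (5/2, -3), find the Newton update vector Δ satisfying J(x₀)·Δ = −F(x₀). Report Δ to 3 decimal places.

At (5/2, -3): F = (103.500, 76.750).
Jacobian J = [[5·y^2 + 2, 10·x·y - 2·y], [2·x + 4·y^2 - 1, 8·x·y + 4]].
At the point, J = [[47.000, -69.000], [40.000, -56.000]] (det J = 128.000).
Solving J·Δ = −F gives Δ = (3.908, 4.162).

(3.908, 4.162)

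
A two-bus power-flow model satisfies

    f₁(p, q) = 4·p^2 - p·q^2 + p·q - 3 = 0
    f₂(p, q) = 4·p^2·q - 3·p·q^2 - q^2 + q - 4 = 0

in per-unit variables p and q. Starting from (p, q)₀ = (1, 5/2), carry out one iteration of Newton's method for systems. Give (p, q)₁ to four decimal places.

At (1, 5/2): F = (-2.7500, -16.5000).
Jacobian J = [[8·p - q^2 + q, -2·p·q + p], [8·p·q - 3·q^2, 4·p^2 - 6·p·q - 2·q + 1]].
At the point, J = [[4.2500, -4.0000], [1.2500, -15.0000]] (det J = -58.7500).
Solving J·Δ = −F gives Δ = (-0.4213, -1.1351).
Then the next iterate is (p, q)₁ = (0.5787, 1.3649).

(0.5787, 1.3649)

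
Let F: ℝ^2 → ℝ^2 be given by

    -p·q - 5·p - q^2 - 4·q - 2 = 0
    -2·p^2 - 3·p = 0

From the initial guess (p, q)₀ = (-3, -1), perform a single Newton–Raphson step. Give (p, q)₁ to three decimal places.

(-2.000, -10.000)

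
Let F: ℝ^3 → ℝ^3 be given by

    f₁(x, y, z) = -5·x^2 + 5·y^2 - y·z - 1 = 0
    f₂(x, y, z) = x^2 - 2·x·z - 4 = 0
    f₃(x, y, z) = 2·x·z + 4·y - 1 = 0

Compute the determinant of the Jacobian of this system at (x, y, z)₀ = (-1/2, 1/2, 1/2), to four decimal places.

J = [[-10·x, 10·y - z, -y], [2·x - 2·z, 0, -2·x], [2·z, 4, 2·x]].
At the point, J = [[5.0000, 4.5000, -0.5000], [-2.0000, 0.0000, 1.0000], [1.0000, 4.0000, -1.0000]].
det J = -20.5000.

-20.5000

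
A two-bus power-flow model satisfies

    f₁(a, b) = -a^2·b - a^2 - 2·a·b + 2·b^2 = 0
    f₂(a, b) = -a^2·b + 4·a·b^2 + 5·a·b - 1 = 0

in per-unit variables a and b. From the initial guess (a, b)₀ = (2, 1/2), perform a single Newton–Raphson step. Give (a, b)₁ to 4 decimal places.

(1.0899, 0.3118)

At (2, 1/2): F = (-7.5000, 4.0000).
Jacobian J = [[-2·a·b - 2·a - 2·b, -a^2 - 2·a + 4·b], [-2·a·b + 4·b^2 + 5·b, -a^2 + 8·a·b + 5·a]].
At the point, J = [[-7.0000, -6.0000], [1.5000, 14.0000]] (det J = -89.0000).
Solving J·Δ = −F gives Δ = (-0.9101, -0.1882).
Then the next iterate is (a, b)₁ = (1.0899, 0.3118).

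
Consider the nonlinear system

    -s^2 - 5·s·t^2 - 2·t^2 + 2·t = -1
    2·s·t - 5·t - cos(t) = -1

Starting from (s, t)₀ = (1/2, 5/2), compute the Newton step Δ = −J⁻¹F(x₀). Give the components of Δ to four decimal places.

(0.4334, -1.7733)

At (1/2, 5/2): F = (-22.3750, -8.198856).
Jacobian J = [[-2·s - 5·t^2, -10·s·t - 4·t + 2], [2·t, 2·s + sin(t) - 5]].
At the point, J = [[-32.2500, -20.5000], [5.0000, -3.401528]] (det J = 212.199273).
Solving J·Δ = −F gives Δ = (0.4334, -1.7733).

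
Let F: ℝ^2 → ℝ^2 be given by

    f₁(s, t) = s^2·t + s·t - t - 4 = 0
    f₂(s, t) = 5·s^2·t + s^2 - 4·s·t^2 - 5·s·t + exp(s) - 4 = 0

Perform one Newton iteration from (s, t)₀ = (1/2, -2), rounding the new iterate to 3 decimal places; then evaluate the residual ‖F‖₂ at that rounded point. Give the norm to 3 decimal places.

At (1/2, -2): F = (-3.500, -7.60128).
Jacobian J = [[2·s·t + t, s^2 + s - 1], [10·s·t + 2·s - 4·t^2 - 5·t + exp(s), 5·s^2 - 8·s·t - 5·s]].
At the point, J = [[-4.000, -0.250], [-13.35128, 6.750]] (det J = -30.33782).
Solving J·Δ = −F gives Δ = (-0.841, -0.538).
Then the next iterate is (s, t)₁ = (-0.341, -2.538).
Re-evaluating at (-0.341, -2.538): F = (-0.89166, -0.18943), so ‖F‖₂ = 0.912.

0.912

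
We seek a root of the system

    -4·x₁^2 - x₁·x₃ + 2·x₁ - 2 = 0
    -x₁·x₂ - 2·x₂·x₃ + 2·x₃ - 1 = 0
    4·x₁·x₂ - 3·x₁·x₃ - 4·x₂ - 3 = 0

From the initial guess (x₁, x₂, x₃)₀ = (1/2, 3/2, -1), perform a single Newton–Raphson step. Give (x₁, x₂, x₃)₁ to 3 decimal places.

At (1/2, 3/2, -1): F = (-1.500, -0.750, -4.500).
Jacobian J = [[-8·x₁ - x₃ + 2, 0, -x₁], [-x₂, -x₁ - 2·x₃, -2·x₂ + 2], [4·x₂ - 3·x₃, 4·x₁ - 4, -3·x₁]].
At the point, J = [[-1.000, 0.000, -0.500], [-1.500, 1.500, -1.000], [9.000, -2.000, -1.500]] (det J = 9.500).
Solving J·Δ = −F gives Δ = (-0.237, -1.421, -2.526).
Then the next iterate is (x₁, x₂, x₃)₁ = (0.263, 0.079, -3.526).

(0.263, 0.079, -3.526)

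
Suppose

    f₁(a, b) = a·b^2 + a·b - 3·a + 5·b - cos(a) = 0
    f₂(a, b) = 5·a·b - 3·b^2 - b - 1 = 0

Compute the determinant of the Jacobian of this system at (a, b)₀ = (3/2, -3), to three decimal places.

60.439

J = [[b^2 + b + sin(a) - 3, 2·a·b + a + 5], [5·b, 5·a - 6·b - 1]].
At the point, J = [[3.99749, -2.500], [-15.000, 24.500]].
det J = 60.439.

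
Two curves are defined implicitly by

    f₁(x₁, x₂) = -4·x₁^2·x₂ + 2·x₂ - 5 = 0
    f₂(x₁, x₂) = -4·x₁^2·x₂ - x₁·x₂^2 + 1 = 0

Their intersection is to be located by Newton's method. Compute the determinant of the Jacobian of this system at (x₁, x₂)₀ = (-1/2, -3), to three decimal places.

J = [[-8·x₁·x₂, -4·x₁^2 + 2], [-8·x₁·x₂ - x₂^2, -4·x₁^2 - 2·x₁·x₂]].
At the point, J = [[-12.000, 1.000], [-21.000, -4.000]].
det J = 69.000.

69.000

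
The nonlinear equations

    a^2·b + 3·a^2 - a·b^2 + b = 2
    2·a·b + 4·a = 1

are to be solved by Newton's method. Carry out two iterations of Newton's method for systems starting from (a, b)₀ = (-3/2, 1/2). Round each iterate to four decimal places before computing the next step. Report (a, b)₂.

(-2.0430, -4.1482)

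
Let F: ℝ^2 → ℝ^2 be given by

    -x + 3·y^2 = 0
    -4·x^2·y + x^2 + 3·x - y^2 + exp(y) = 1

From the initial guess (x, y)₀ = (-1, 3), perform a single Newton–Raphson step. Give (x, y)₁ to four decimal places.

(-0.2331, 1.4871)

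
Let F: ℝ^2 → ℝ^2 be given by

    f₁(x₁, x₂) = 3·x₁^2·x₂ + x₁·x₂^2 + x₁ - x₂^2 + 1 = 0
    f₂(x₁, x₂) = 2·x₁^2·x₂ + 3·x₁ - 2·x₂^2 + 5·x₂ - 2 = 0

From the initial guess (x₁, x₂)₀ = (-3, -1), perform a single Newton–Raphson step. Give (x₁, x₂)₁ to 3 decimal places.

(-27.600, 14.000)

At (-3, -1): F = (-33.000, -36.000).
Jacobian J = [[6·x₁·x₂ + x₂^2 + 1, 3·x₁^2 + 2·x₁·x₂ - 2·x₂], [4·x₁·x₂ + 3, 2·x₁^2 - 4·x₂ + 5]].
At the point, J = [[20.000, 35.000], [15.000, 27.000]] (det J = 15.000).
Solving J·Δ = −F gives Δ = (-24.600, 15.000).
Then the next iterate is (x₁, x₂)₁ = (-27.600, 14.000).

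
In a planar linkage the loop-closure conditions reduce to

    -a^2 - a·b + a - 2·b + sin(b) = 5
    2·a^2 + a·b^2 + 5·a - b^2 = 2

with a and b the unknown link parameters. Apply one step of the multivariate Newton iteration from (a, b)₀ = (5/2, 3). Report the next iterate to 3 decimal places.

At (5/2, 3): F = (-22.10888, 36.500).
Jacobian J = [[-2·a - b + 1, -a + cos(b) - 2], [4·a + b^2 + 5, 2·a·b - 2·b]].
At the point, J = [[-7.000, -5.48999], [24.000, 9.000]] (det J = 68.75982).
Solving J·Δ = −F gives Δ = (-0.020, -4.001).
Then the next iterate is (a, b)₁ = (2.480, -1.001).

(2.480, -1.001)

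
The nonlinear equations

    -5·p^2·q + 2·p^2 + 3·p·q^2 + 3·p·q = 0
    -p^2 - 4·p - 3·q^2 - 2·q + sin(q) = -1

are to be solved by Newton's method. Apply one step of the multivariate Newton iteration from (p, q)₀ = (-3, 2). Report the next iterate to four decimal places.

(-1.9393, 1.3778)

At (-3, 2): F = (-126.0000, -11.090703).
Jacobian J = [[-10·p·q + 4·p + 3·q^2 + 3·q, -5·p^2 + 6·p·q + 3·p], [-2·p - 4, -6·q + cos(q) - 2]].
At the point, J = [[66.0000, -90.0000], [2.0000, -14.416147]] (det J = -771.465691).
Solving J·Δ = −F gives Δ = (1.0607, -0.6222).
Then the next iterate is (p, q)₁ = (-1.9393, 1.3778).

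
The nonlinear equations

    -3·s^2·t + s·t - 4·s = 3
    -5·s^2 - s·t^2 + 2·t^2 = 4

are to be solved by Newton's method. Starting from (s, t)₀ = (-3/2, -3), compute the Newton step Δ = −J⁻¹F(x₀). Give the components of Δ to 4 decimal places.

At (-3/2, -3): F = (27.7500, 16.2500).
Jacobian J = [[-6·s·t + t - 4, -3·s^2 + s], [-10·s - t^2, -2·s·t + 4·t]].
At the point, J = [[-34.0000, -8.2500], [6.0000, -21.0000]] (det J = 763.5000).
Solving J·Δ = −F gives Δ = (0.5877, 0.9417).

(0.5877, 0.9417)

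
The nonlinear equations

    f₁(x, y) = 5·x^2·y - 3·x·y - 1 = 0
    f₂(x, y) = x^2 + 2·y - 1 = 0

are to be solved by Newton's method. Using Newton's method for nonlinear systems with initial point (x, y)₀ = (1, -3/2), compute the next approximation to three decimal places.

(0.920, 0.080)

At (1, -3/2): F = (-4.000, -3.000).
Jacobian J = [[10·x·y - 3·y, 5·x^2 - 3·x], [2·x, 2]].
At the point, J = [[-10.500, 2.000], [2.000, 2.000]] (det J = -25.000).
Solving J·Δ = −F gives Δ = (-0.080, 1.580).
Then the next iterate is (x, y)₁ = (0.920, 0.080).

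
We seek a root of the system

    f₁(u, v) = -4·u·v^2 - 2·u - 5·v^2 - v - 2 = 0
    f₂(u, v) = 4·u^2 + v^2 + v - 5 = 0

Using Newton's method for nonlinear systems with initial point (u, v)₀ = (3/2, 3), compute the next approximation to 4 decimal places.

At (3/2, 3): F = (-107.0000, 16.0000).
Jacobian J = [[-4·v^2 - 2, -8·u·v - 10·v - 1], [8·u, 2·v + 1]].
At the point, J = [[-38.0000, -67.0000], [12.0000, 7.0000]] (det J = 538.0000).
Solving J·Δ = −F gives Δ = (-0.6004, -1.2565).
Then the next iterate is (u, v)₁ = (0.8996, 1.7435).

(0.8996, 1.7435)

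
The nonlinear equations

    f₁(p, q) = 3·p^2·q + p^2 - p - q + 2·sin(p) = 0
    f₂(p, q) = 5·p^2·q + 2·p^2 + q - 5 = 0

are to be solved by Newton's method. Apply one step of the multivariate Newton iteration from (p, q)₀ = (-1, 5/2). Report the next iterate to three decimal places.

(-0.818, 1.378)

At (-1, 5/2): F = (5.31706, 12.000).
Jacobian J = [[6·p·q + 2·p + 2·cos(p) - 1, 3·p^2 - 1], [10·p·q + 4·p, 5·p^2 + 1]].
At the point, J = [[-16.91940, 2.000], [-29.000, 6.000]] (det J = -43.51637).
Solving J·Δ = −F gives Δ = (0.182, -1.122).
Then the next iterate is (p, q)₁ = (-0.818, 1.378).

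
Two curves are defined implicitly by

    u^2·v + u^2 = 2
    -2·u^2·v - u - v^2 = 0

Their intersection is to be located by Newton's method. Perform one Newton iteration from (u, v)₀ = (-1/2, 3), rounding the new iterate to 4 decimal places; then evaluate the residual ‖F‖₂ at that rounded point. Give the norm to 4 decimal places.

2.3259

At (-1/2, 3): F = (-1.0000, -10.0000).
Jacobian J = [[2·u·v + 2·u, u^2], [-4·u·v - 1, -2·u^2 - 2·v]].
At the point, J = [[-4.0000, 0.2500], [5.0000, -6.5000]] (det J = 24.7500).
Solving J·Δ = −F gives Δ = (-0.3636, -1.8182).
Then the next iterate is (u, v)₁ = (-0.8636, 1.1818).
Re-evaluating at (-0.8636, 1.1818): F = (-0.372803, -2.295836), so ‖F‖₂ = 2.3259.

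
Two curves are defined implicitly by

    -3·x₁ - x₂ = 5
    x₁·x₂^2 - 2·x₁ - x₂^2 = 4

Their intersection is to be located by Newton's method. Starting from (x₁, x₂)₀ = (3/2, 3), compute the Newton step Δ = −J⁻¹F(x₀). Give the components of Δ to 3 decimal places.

(-20.000, 47.500)

At (3/2, 3): F = (-12.500, -2.500).
Jacobian J = [[-3, -1], [x₂^2 - 2, 2·x₁·x₂ - 2·x₂]].
At the point, J = [[-3.000, -1.000], [7.000, 3.000]] (det J = -2.000).
Solving J·Δ = −F gives Δ = (-20.000, 47.500).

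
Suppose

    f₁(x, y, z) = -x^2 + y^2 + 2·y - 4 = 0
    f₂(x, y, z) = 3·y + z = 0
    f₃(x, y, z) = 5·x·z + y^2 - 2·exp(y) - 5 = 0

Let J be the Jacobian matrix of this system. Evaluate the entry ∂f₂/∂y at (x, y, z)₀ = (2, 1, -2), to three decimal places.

∂f₂/∂y = 3.
At (2, 1, -2) this is 3.000.

3.000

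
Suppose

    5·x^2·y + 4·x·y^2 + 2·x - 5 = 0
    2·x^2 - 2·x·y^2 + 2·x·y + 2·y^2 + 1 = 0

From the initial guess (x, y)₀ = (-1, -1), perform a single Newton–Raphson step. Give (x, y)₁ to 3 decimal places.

(-0.232, -0.714)

At (-1, -1): F = (-16.000, 9.000).
Jacobian J = [[10·x·y + 4·y^2 + 2, 5·x^2 + 8·x·y], [4·x - 2·y^2 + 2·y, -4·x·y + 2·x + 4·y]].
At the point, J = [[16.000, 13.000], [-8.000, -10.000]] (det J = -56.000).
Solving J·Δ = −F gives Δ = (0.768, 0.286).
Then the next iterate is (x, y)₁ = (-0.232, -0.714).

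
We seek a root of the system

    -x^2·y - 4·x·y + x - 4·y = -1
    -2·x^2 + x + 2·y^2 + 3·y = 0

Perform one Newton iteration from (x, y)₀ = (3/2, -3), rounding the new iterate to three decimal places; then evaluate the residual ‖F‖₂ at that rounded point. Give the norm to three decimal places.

11.618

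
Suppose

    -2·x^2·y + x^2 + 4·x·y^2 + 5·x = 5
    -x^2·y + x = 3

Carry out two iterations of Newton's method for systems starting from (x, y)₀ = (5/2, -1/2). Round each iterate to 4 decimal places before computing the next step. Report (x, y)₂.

At (5/2, -1/2): F = (22.5000, 2.6250).
Jacobian J = [[-4·x·y + 2·x + 4·y^2 + 5, -2·x^2 + 8·x·y], [-2·x·y + 1, -x^2]].
At the point, J = [[16.0000, -22.5000], [3.5000, -6.2500]] (det J = -21.2500).
Solving J·Δ = −F gives Δ = (-3.8382, -1.7294).
Then the next iterate is (x, y)₁ = (-1.3382, -2.2294).
Round to (-1.3382, -2.2294) and repeat: F = (-28.520111, -0.345837), J = [[10.270965, 20.285506], [-4.966766, -1.790779]].
Δ = (-0.7053, 1.7630), so (x, y)₂ = (-2.0435, -0.4664).

(-2.0435, -0.4664)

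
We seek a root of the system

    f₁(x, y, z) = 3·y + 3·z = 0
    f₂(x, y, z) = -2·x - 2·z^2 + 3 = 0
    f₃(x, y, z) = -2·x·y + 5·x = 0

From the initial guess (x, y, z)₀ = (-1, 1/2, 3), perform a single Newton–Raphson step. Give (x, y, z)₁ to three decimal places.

(1.038, -1.577, 1.577)

At (-1, 1/2, 3): F = (10.500, -13.000, -4.000).
Jacobian J = [[0, 3, 3], [-2, 0, -4·z], [-2·y + 5, -2·x, 0]].
At the point, J = [[0.000, 3.000, 3.000], [-2.000, 0.000, -12.000], [4.000, 2.000, 0.000]] (det J = -156.000).
Solving J·Δ = −F gives Δ = (2.038, -2.077, -1.423).
Then the next iterate is (x, y, z)₁ = (1.038, -1.577, 1.577).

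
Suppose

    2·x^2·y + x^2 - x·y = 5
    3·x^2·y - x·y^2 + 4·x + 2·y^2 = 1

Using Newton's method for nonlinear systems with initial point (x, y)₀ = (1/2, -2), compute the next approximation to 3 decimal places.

(-4.250, 4.476)

At (1/2, -2): F = (-4.750, 5.500).
Jacobian J = [[4·x·y + 2·x - y, 2·x^2 - x], [6·x·y - y^2 + 4, 3·x^2 - 2·x·y + 4·y]].
At the point, J = [[-1.000, 0.000], [-6.000, -5.250]] (det J = 5.250).
Solving J·Δ = −F gives Δ = (-4.750, 6.476).
Then the next iterate is (x, y)₁ = (-4.250, 4.476).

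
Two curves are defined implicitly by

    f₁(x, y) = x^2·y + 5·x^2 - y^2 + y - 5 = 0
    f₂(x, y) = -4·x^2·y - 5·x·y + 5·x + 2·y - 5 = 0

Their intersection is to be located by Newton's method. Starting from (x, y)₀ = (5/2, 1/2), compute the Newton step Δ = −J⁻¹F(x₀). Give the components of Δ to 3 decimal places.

At (5/2, 1/2): F = (29.625, -10.250).
Jacobian J = [[2·x·y + 10·x, x^2 - 2·y + 1], [-8·x·y - 5·y + 5, -4·x^2 - 5·x + 2]].
At the point, J = [[27.500, 6.250], [-7.500, -35.500]] (det J = -929.375).
Solving J·Δ = −F gives Δ = (-1.063, -0.064).

(-1.063, -0.064)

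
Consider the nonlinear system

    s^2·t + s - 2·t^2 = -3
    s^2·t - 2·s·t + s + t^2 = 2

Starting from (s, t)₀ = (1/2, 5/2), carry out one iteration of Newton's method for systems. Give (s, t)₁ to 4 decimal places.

(30.7500, 12.5000)

At (1/2, 5/2): F = (-8.3750, 2.8750).
Jacobian J = [[2·s·t + 1, s^2 - 4·t], [2·s·t - 2·t + 1, s^2 - 2·s + 2·t]].
At the point, J = [[3.5000, -9.7500], [-1.5000, 4.2500]] (det J = 0.2500).
Solving J·Δ = −F gives Δ = (30.2500, 10.0000).
Then the next iterate is (s, t)₁ = (30.7500, 12.5000).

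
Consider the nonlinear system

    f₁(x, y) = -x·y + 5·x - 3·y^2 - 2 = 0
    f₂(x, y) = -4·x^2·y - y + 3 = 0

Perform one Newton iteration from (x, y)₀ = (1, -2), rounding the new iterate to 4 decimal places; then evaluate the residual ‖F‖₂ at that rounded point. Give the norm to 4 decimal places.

5.5219

At (1, -2): F = (-7.0000, 13.0000).
Jacobian J = [[-y + 5, -x - 6·y], [-8·x·y, -4·x^2 - 1]].
At the point, J = [[7.0000, 11.0000], [16.0000, -5.0000]] (det J = -211.0000).
Solving J·Δ = −F gives Δ = (-0.5118, 0.9621).
Then the next iterate is (x, y)₁ = (0.4882, -1.0379).
Re-evaluating at (0.4882, -1.0379): F = (-2.284006, 5.027389), so ‖F‖₂ = 5.5219.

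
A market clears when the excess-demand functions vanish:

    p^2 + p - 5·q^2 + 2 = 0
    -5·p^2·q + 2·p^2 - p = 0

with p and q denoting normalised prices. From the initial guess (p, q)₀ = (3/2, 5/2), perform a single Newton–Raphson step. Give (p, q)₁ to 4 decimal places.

(1.1020, 1.4163)

At (3/2, 5/2): F = (-25.5000, -25.1250).
Jacobian J = [[2·p + 1, -10·q], [-10·p·q + 4·p - 1, -5·p^2]].
At the point, J = [[4.0000, -25.0000], [-32.5000, -11.2500]] (det J = -857.5000).
Solving J·Δ = −F gives Δ = (-0.3980, -1.0837).
Then the next iterate is (p, q)₁ = (1.1020, 1.4163).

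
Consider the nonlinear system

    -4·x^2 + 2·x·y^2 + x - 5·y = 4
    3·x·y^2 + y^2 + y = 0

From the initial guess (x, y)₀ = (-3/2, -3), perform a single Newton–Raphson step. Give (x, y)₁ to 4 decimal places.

(-1.0937, -1.9305)

At (-3/2, -3): F = (-26.5000, -34.5000).
Jacobian J = [[-8·x + 2·y^2 + 1, 4·x·y - 5], [3·y^2, 6·x·y + 2·y + 1]].
At the point, J = [[31.0000, 13.0000], [27.0000, 22.0000]] (det J = 331.0000).
Solving J·Δ = −F gives Δ = (0.4063, 1.0695).
Then the next iterate is (x, y)₁ = (-1.0937, -1.9305).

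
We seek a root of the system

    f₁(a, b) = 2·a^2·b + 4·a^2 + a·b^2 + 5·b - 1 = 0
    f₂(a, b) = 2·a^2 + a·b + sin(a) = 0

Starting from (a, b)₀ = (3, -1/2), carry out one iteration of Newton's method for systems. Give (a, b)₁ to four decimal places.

(1.3270, -0.1859)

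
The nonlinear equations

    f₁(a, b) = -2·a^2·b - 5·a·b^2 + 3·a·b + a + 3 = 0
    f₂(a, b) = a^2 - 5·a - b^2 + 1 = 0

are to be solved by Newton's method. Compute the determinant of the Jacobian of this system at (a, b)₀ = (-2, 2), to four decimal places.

J = [[-4·a·b - 5·b^2 + 3·b + 1, -2·a^2 - 10·a·b + 3·a], [2·a - 5, -2·b]].
At the point, J = [[3.0000, 26.0000], [-9.0000, -4.0000]].
det J = 222.0000.

222.0000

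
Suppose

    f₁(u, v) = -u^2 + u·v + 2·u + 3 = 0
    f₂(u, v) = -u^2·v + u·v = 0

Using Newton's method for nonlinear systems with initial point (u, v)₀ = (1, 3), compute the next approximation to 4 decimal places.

At (1, 3): F = (7.0000, 0.0000).
Jacobian J = [[-2·u + v + 2, u], [-2·u·v + v, -u^2 + u]].
At the point, J = [[3.0000, 1.0000], [-3.0000, 0.0000]] (det J = 3.0000).
Solving J·Δ = −F gives Δ = (0.0000, -7.0000).
Then the next iterate is (u, v)₁ = (1.0000, -4.0000).

(1.0000, -4.0000)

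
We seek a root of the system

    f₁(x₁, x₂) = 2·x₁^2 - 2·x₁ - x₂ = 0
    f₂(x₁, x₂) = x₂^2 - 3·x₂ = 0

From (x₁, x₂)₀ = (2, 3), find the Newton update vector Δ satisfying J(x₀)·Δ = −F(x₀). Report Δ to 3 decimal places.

At (2, 3): F = (1.000, 0.000).
Jacobian J = [[4·x₁ - 2, -1], [0, 2·x₂ - 3]].
At the point, J = [[6.000, -1.000], [0.000, 3.000]] (det J = 18.000).
Solving J·Δ = −F gives Δ = (-0.167, 0.000).

(-0.167, 0.000)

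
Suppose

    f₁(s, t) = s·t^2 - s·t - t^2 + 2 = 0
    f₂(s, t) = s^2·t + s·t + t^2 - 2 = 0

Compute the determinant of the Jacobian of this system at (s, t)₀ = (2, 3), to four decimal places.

12.0000

J = [[t^2 - t, 2·s·t - s - 2·t], [2·s·t + t, s^2 + s + 2·t]].
At the point, J = [[6.0000, 4.0000], [15.0000, 12.0000]].
det J = 12.0000.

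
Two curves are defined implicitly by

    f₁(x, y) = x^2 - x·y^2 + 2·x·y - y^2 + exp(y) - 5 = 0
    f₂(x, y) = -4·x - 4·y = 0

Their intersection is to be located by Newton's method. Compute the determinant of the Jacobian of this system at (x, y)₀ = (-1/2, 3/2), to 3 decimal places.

8.927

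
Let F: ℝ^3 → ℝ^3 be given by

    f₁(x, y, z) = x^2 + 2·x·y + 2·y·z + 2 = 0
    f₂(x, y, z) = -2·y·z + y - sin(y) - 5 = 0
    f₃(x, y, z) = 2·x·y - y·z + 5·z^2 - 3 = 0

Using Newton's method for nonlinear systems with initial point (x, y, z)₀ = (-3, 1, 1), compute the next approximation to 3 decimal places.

At (-3, 1, 1): F = (7.000, -6.84147, -5.000).
Jacobian J = [[2·x + 2·y, 2·x + 2·z, 2·y], [0, -2·z - cos(y) + 1, -2·y], [2·y, 2·x - z, -y + 10·z]].
At the point, J = [[-4.000, -4.000, 2.000], [0.000, -1.54030, -2.000], [2.000, -7.000, 9.000]] (det J = 133.61209).
Solving J·Δ = −F gives Δ = (3.001, -2.138, -1.774).
Then the next iterate is (x, y, z)₁ = (0.001, -1.138, -0.774).

(0.001, -1.138, -0.774)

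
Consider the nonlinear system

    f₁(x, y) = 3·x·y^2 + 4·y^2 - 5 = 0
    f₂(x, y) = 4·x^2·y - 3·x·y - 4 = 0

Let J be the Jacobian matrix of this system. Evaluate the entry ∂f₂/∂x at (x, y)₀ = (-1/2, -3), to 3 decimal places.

∂f₂/∂x = 8·x·y - 3·y.
At (-1/2, -3) this is 21.000.

21.000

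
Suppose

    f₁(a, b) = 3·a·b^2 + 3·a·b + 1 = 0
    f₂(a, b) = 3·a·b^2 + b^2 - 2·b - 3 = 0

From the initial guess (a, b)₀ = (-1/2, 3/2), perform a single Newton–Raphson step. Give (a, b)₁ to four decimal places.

(23.1111, 45.0000)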